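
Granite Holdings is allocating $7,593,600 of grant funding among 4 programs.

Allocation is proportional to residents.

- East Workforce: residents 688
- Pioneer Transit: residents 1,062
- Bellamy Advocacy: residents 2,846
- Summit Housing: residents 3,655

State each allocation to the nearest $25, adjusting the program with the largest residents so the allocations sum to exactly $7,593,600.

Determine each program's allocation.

Combined residents = 8,251.
Proportional shares: East Workforce 688/8,251 × $7,593,600 = 633,183.47; Pioneer Transit 1,062/8,251 × $7,593,600 = 977,384.95; Bellamy Advocacy 2,846/8,251 × $7,593,600 = 2,619,244.41; Summit Housing 3,655/8,251 × $7,593,600 = 3,363,787.18.
At nearest $25: East Workforce $633,175; Pioneer Transit $977,375; Bellamy Advocacy $2,619,250; Summit Housing $3,363,775. Sum = $7,593,575.
Difference $7,593,600 − $7,593,575 = +$25 applied to largest residents (Summit Housing): Summit Housing becomes $3,363,800.

East Workforce: $633,175 | Pioneer Transit: $977,375 | Bellamy Advocacy: $2,619,250 | Summit Housing: $3,363,800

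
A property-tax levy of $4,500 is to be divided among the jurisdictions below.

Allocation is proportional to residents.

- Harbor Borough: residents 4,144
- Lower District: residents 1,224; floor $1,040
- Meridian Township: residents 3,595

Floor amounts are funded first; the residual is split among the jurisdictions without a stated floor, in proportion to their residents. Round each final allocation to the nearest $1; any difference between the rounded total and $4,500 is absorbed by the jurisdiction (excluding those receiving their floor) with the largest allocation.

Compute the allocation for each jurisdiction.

Guaranteed amounts: Lower District $1,040. Remaining pool $3,460.
Remaining pool split over remaining residents 7,739: Harbor Borough 1,852.73 → $1,853; Meridian Township 1,607.27 → $1,607.

Harbor Borough: $1,853; Lower District: $1,040; Meridian Township: $1,607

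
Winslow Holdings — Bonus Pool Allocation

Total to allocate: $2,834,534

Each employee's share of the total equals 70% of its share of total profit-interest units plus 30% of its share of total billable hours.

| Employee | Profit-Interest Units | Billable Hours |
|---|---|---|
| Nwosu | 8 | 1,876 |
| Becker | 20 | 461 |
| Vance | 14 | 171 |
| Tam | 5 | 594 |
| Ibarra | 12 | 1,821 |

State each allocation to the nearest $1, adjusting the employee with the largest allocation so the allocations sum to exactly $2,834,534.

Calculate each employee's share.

Nwosu: $593,086; Becker: $752,231; Vance: $500,358; Tam: $270,753; Ibarra: $718,106

Profit-interest units total 59; billable hours total 4,923.
Composite weights (70% profit-interest units + 30% billable hours): Nwosu 0.2092; Becker 0.2654; Vance 0.1765; Tam 0.0955; Ibarra 0.2533.
Raw shares: Nwosu 593,085.96; Becker 752,230.79; Vance 500,358.09; Tam 270,753.20; Ibarra 718,105.95.
After rounding ($1): Nwosu $593,086; Becker $752,231; Vance $500,358; Tam $270,753; Ibarra $718,106. Sum = $2,834,534.
Rounded total matches; no reconciliation needed.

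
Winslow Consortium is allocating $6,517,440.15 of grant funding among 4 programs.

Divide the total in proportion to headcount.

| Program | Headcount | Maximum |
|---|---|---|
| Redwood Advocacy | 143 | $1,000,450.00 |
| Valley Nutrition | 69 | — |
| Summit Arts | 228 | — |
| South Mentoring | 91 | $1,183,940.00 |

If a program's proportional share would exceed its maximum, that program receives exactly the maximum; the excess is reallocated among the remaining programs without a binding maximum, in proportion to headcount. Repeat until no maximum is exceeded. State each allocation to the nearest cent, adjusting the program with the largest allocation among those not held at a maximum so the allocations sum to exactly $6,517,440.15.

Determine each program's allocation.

Total headcount = 531.
Pro-rata shares before constraints: Redwood Advocacy 1,755,167.4980; Valley Nutrition 846,899.0025; Summit Arts 2,798,448.8780; South Mentoring 1,116,924.7715.
Held at cap: Redwood Advocacy ($1,000,450.00); residual $5,516,990.15 reallocated over remaining headcount 388.
Held at cap: South Mentoring ($1,183,940.00); residual $4,333,050.15 reallocated over remaining headcount 297.
Shares after redistribution: Valley Nutrition 1,006,668.2167 → $1,006,668.22; Summit Arts 3,326,381.9333 → $3,326,381.93.

Redwood Advocacy: $1,000,450.00 · Valley Nutrition: $1,006,668.22 · Summit Arts: $3,326,381.93 · South Mentoring: $1,183,940.00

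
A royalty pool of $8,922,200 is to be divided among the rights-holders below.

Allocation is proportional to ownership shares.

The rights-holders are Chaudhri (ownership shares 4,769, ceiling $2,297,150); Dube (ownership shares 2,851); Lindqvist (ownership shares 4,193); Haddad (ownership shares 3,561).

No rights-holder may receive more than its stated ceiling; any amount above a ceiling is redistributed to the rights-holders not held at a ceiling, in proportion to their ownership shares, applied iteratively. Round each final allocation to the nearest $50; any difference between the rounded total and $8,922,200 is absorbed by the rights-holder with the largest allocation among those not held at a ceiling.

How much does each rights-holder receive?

Chaudhri: $2,297,150 | Dube: $1,781,050 | Lindqvist: $2,619,400 | Haddad: $2,224,600

Combined ownership shares = 15,374.
Unconstrained shares: Chaudhri 2,767,657.85; Dube 1,654,559.14; Lindqvist 2,433,380.03; Haddad 2,066,602.98.
Held at cap: Chaudhri ($2,297,150); remaining pool $6,625,050 reallocated over remaining ownership shares 10,605.
Shares after redistribution: Dube 1,781,048.33 → $1,781,050; Lindqvist 2,619,409.21 → $2,619,400; Haddad 2,224,592.46 → $2,224,600.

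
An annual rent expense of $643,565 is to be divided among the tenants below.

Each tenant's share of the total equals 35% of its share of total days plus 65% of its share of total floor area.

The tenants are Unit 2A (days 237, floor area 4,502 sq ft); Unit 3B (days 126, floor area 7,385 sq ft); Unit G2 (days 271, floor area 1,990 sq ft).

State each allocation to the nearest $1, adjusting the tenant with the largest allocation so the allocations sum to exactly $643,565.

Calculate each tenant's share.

Days total 634; floor area total 13,877.
Blended shares (35% days + 65% floor area): Unit 2A 0.3417; Unit 3B 0.4155; Unit G2 0.2428.
Pro-rata amounts: Unit 2A 219,912.64; Unit 3B 267,383.54; Unit G2 156,268.82.
Rounded to nearest $1: Unit 2A $219,913; Unit 3B $267,384; Unit G2 $156,269. Sum = $643,566.
Difference $643,565 − $643,566 = −$1 applied to largest allocation (Unit 3B): Unit 3B becomes $267,383.

Unit 2A: $219,913; Unit 3B: $267,383; Unit G2: $156,269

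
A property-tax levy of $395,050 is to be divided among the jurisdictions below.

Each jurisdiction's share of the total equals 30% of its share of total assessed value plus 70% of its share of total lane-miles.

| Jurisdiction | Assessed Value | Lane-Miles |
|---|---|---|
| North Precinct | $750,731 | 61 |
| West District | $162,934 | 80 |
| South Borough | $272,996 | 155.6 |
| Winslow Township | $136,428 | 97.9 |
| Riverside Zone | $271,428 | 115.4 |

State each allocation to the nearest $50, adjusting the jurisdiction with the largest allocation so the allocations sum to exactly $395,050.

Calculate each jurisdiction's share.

Assessed value total 1,594,517; lane-miles total 509.9.
Blended shares (30% assessed value + 70% lane-miles): North Precinct 0.2250; West District 0.1405; South Borough 0.2650; Winslow Township 0.1601; Riverside Zone 0.2095.
Pro-rata amounts: North Precinct 88,881.51; West District 55,496.87; South Borough 104,677.69; Winslow Township 63,234.51; Riverside Zone 82,759.41.
Rounded to nearest $50: North Precinct $88,900; West District $55,500; South Borough $104,700; Winslow Township $63,250; Riverside Zone $82,750. Sum = $395,100.
Difference $395,050 − $395,100 = −$50 applied to largest allocation (South Borough): South Borough becomes $104,650.

North Precinct: $88,900; West District: $55,500; South Borough: $104,650; Winslow Township: $63,250; Riverside Zone: $82,750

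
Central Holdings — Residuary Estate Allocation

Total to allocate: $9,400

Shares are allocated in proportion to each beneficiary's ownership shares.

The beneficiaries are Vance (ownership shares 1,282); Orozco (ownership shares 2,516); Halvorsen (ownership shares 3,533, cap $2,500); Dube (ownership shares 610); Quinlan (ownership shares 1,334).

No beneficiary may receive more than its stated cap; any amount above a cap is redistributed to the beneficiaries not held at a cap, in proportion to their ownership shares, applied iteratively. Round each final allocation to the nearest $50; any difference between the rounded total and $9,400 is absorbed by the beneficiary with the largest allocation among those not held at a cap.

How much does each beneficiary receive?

Vance: $1,550; Orozco: $3,000; Halvorsen: $2,500; Dube: $750; Quinlan: $1,600

Total ownership shares = 9,275.
Proportional shares (ignoring caps): Vance 1,299.28; Orozco 2,549.91; Halvorsen 3,580.61; Dube 618.22; Quinlan 1,351.98.
Cap binds for Halvorsen ($2,500); balance $6,900 reallocated over remaining ownership shares 5,742.
Remaining shares: Vance 1,540.54 → $1,550; Orozco 3,023.41 → $3,000; Dube 733.02 → $750; Quinlan 1,603.03 → $1,600.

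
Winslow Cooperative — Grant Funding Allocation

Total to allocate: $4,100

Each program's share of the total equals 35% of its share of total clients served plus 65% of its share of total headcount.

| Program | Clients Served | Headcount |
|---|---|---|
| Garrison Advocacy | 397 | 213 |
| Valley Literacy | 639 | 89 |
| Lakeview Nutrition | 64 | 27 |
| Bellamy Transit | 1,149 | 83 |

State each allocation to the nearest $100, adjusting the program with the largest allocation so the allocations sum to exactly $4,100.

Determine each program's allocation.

Garrison Advocacy: $1,600 | Valley Literacy: $1,000 | Lakeview Nutrition: $200 | Bellamy Transit: $1,300

Clients served total 2,249; headcount total 412.
Combined weights (35% clients served + 65% headcount): Garrison Advocacy 0.3978; Valley Literacy 0.2399; Lakeview Nutrition 0.0526; Bellamy Transit 0.3098.
Raw shares: Garrison Advocacy 1,631.09; Valley Literacy 983.41; Lakeview Nutrition 215.48; Bellamy Transit 1,270.01.
At nearest $100: Garrison Advocacy $1,600; Valley Literacy $1,000; Lakeview Nutrition $200; Bellamy Transit $1,300. Sum = $4,100.
No rounding difference to absorb.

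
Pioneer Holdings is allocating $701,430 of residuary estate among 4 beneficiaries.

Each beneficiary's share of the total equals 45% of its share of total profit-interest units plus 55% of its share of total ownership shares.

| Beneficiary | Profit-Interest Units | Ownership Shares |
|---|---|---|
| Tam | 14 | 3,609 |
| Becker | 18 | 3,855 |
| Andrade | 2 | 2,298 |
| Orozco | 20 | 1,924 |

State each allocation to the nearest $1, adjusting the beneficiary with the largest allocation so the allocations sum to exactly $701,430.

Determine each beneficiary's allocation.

Tam: $200,976 | Becker: $232,479 | Andrade: $87,554 | Orozco: $180,421

Totals — profit-interest units 54, ownership shares 11,686.
Composite weights (45% profit-interest units + 55% ownership shares): Tam 0.2865; Becker 0.3314; Andrade 0.1248; Orozco 0.2572.
Raw shares: Tam 200,976.36; Becker 232,478.49; Andrade 87,553.70; Orozco 180,421.45.
After rounding ($1): Tam $200,976; Becker $232,478; Andrade $87,554; Orozco $180,421. Sum = $701,429.
Difference $701,430 − $701,429 = +$1 applied to largest allocation (Becker): Becker becomes $232,479.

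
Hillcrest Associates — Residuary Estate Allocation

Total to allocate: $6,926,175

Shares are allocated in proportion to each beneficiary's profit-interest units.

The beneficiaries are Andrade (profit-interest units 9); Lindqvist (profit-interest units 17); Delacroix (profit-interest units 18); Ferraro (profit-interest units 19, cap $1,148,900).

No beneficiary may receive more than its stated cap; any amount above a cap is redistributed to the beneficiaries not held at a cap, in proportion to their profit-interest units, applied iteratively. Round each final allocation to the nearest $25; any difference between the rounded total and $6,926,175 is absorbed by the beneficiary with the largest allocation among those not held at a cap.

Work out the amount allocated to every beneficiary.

Profit-interest units total: 63.
Unconstrained shares: Andrade 989,453.57; Lindqvist 1,868,967.86; Delacroix 1,978,907.14; Ferraro 2,088,846.43.
Capped: Ferraro ($1,148,900); remaining pool $5,777,275 reallocated over remaining profit-interest units 44.
Redistributed shares: Andrade 1,181,715.34 → $1,181,725; Lindqvist 2,232,128.98 → $2,232,125; Delacroix 2,363,430.68 → $2,363,425.

Andrade: $1,181,725; Lindqvist: $2,232,125; Delacroix: $2,363,425; Ferraro: $1,148,900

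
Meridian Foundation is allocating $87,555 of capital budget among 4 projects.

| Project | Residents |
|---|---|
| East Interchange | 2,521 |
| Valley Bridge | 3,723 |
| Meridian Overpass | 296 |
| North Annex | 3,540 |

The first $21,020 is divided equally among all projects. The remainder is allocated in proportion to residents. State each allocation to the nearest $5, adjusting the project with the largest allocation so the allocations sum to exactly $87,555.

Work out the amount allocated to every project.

First tranche $21,020 split equally: $5,255 each.
Remainder $66,535 by residents (total 10,080): East Interchange 16,640.35 → $16,640; Valley Bridge 24,574.39 → $24,575; Meridian Overpass 1,953.81 → $1,955; North Annex 23,366.46 → $23,365.
Totals: East Interchange $5,255 + $16,640 = $21,895; Valley Bridge $5,255 + $24,575 = $29,830; Meridian Overpass $5,255 + $1,955 = $7,210; North Annex $5,255 + $23,365 = $28,620.

East Interchange: $21,895; Valley Bridge: $29,830; Meridian Overpass: $7,210; North Annex: $28,620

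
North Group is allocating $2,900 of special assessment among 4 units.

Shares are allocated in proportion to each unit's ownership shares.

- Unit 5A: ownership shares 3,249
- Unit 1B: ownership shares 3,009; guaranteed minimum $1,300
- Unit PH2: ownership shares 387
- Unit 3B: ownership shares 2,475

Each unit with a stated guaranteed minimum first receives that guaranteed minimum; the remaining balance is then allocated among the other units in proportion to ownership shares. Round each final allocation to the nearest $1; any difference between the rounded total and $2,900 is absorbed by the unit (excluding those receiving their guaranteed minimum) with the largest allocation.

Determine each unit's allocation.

Fund the minimums — Unit 1B $1,300. Residual $1,600.
Residual split over remaining ownership shares 6,111: Unit 5A 850.66 → $851; Unit PH2 101.33 → $101; Unit 3B 648.01 → $648.

Unit 5A: $851; Unit 1B: $1,300; Unit PH2: $101; Unit 3B: $648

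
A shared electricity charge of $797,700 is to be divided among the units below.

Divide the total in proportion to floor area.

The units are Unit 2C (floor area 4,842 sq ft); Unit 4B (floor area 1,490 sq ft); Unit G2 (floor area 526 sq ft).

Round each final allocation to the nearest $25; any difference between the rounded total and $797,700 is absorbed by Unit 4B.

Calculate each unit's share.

Sum of floor area: 6,858.
Proportional shares: Unit 2C 4,842/6,858 × $797,700 = 563,205.51; Unit 4B 1,490/6,858 × $797,700 = 173,311.90; Unit G2 526/6,858 × $797,700 = 61,182.59.
At nearest $25: Unit 2C $563,200; Unit 4B $173,300; Unit G2 $61,175. Sum = $797,675.
Difference $797,700 − $797,675 = +$25 applied to Unit 4B: Unit 4B becomes $173,325.

Unit 2C: $563,200 · Unit 4B: $173,325 · Unit G2: $61,175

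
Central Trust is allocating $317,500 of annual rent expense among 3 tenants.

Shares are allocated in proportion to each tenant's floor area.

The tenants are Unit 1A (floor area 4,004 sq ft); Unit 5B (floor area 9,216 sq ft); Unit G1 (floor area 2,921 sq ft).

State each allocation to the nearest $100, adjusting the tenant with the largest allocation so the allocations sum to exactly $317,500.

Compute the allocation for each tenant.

Floor area total: 16,141.
Unrounded shares: Unit 1A 4,004/16,141 × $317,500 = 78,760.30; Unit 5B 9,216/16,141 × $317,500 = 181,282.45; Unit G1 2,921/16,141 × $317,500 = 57,457.25.
Rounded to nearest $100: Unit 1A $78,800; Unit 5B $181,300; Unit G1 $57,500. Sum = $317,600.
Difference $317,500 − $317,600 = −$100 applied to largest allocation (Unit 5B): Unit 5B becomes $181,200.

Unit 1A: $78,800 · Unit 5B: $181,200 · Unit G1: $57,500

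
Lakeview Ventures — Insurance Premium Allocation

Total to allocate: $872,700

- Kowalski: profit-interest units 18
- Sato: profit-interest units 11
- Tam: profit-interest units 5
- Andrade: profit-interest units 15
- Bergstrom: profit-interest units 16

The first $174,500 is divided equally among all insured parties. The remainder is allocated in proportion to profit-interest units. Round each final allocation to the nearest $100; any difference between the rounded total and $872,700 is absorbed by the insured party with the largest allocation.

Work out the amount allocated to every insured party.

Kowalski: $228,200 · Sato: $153,100 · Tam: $88,600 · Andrade: $196,000 · Bergstrom: $206,800

Equal tier: $174,500 ÷ 5 = $34,900 apiece.
Remainder $698,200 by profit-interest units (total 65): Kowalski 193,347.69 → $193,300; Sato 118,156.92 → $118,200; Tam 53,707.69 → $53,700; Andrade 161,123.08 → $161,100; Bergstrom 171,864.62 → $171,900.
Totals: Kowalski $34,900 + $193,300 = $228,200; Sato $34,900 + $118,200 = $153,100; Tam $34,900 + $53,700 = $88,600; Andrade $34,900 + $161,100 = $196,000; Bergstrom $34,900 + $171,900 = $206,800.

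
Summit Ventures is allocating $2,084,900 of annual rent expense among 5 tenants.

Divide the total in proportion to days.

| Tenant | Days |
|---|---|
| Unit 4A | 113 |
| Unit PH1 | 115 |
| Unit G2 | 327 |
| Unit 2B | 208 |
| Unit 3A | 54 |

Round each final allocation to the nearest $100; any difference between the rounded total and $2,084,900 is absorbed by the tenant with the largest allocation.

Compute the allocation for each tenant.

Unit 4A: $288,400 | Unit PH1: $293,500 | Unit G2: $834,400 | Unit 2B: $530,800 | Unit 3A: $137,800

Days total: 817.
Raw shares: Unit 4A 113/817 × $2,084,900 = 288,364.38; Unit PH1 115/817 × $2,084,900 = 293,468.18; Unit G2 327/817 × $2,084,900 = 834,470.38; Unit 2B 208/817 × $2,084,900 = 530,794.61; Unit 3A 54/817 × $2,084,900 = 137,802.45.
At nearest $100: Unit 4A $288,400; Unit PH1 $293,500; Unit G2 $834,500; Unit 2B $530,800; Unit 3A $137,800. Sum = $2,085,000.
Difference $2,084,900 − $2,085,000 = −$100 applied to largest allocation (Unit G2): Unit G2 becomes $834,400.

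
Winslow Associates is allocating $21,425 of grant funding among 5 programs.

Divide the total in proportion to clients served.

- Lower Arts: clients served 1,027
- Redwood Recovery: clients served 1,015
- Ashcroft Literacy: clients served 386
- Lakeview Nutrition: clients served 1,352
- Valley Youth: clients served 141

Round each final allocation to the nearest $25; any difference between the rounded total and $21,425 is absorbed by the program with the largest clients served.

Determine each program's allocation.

Lower Arts: $5,600; Redwood Recovery: $5,550; Ashcroft Literacy: $2,100; Lakeview Nutrition: $7,400; Valley Youth: $775

Combined clients served = 1,027 + 1,015 + 386 + 1,352 + 141 = 3,921.
Unrounded shares: Lower Arts 5,611.70; Redwood Recovery 5,546.13; Ashcroft Literacy 2,109.17; Lakeview Nutrition 7,387.55; Valley Youth 770.45.
At nearest $25: Lower Arts $5,600; Redwood Recovery $5,550; Ashcroft Literacy $2,100; Lakeview Nutrition $7,400; Valley Youth $775. Sum = $21,425.
No rounding difference to absorb.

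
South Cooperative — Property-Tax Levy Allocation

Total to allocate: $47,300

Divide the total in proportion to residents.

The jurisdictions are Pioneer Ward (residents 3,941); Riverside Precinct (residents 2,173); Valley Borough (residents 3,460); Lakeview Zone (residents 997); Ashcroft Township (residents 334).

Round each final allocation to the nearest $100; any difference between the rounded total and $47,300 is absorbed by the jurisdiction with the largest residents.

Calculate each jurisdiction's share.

Pioneer Ward: $17,200 · Riverside Precinct: $9,400 · Valley Borough: $15,000 · Lakeview Zone: $4,300 · Ashcroft Township: $1,400

Combined residents = 10,905.
Unrounded shares: Pioneer Ward 3,941/10,905 × $47,300 = 17,093.93; Riverside Precinct 2,173/10,905 × $47,300 = 9,425.30; Valley Borough 3,460/10,905 × $47,300 = 15,007.61; Lakeview Zone 997/10,905 × $47,300 = 4,324.45; Ashcroft Township 334/10,905 × $47,300 = 1,448.71.
At nearest $100: Pioneer Ward $17,100; Riverside Precinct $9,400; Valley Borough $15,000; Lakeview Zone $4,300; Ashcroft Township $1,400. Sum = $47,200.
Difference $47,300 − $47,200 = +$100 applied to largest residents (Pioneer Ward): Pioneer Ward becomes $17,200.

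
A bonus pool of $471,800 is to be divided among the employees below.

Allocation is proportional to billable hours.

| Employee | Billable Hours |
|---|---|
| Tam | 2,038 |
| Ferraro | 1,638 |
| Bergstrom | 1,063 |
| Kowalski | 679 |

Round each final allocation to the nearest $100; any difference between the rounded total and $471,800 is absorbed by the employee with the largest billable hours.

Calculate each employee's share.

Tam: $177,500; Ferraro: $142,600; Bergstrom: $92,600; Kowalski: $59,100

Combined billable hours = 2,038 + 1,638 + 1,063 + 679 = 5,418.
Unrounded shares: Tam 177,469.25; Ferraro 142,637.21; Bergstrom 92,566.15; Kowalski 59,127.39.
At nearest $100: Tam $177,500; Ferraro $142,600; Bergstrom $92,600; Kowalski $59,100. Sum = $471,800.
Sum already equals the total — no adjustment.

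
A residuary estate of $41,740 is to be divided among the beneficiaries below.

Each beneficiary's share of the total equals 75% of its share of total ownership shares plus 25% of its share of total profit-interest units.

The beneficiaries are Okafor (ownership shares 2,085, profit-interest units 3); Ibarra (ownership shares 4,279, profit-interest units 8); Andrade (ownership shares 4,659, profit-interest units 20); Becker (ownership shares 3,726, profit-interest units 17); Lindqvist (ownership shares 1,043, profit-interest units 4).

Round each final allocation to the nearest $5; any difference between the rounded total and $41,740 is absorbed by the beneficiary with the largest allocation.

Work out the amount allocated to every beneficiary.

Okafor: $4,735; Ibarra: $10,090; Andrade: $13,245; Becker: $10,800; Lindqvist: $2,870

Totals — ownership shares 15,792, profit-interest units 52.
Composite weights (75% ownership shares + 25% profit-interest units): Okafor 0.1134; Ibarra 0.2417; Andrade 0.3174; Becker 0.2587; Lindqvist 0.0688.
Unrounded shares: Okafor 4,735.18; Ibarra 10,087.79; Andrade 13,249.15; Becker 10,797.61; Lindqvist 2,870.27.
At nearest $5: Okafor $4,735; Ibarra $10,090; Andrade $13,250; Becker $10,800; Lindqvist $2,870. Sum = $41,745.
Difference $41,740 − $41,745 = −$5 applied to largest allocation (Andrade): Andrade becomes $13,245.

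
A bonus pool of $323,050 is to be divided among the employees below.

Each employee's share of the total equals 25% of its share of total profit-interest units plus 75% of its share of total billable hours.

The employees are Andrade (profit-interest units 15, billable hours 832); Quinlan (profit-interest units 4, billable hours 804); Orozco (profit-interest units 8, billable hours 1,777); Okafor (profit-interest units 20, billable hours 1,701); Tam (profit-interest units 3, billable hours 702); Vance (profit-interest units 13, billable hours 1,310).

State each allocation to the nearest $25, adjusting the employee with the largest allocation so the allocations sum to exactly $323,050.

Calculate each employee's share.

Profit-interest units total 63; billable hours total 7,126.
Blended shares (25% profit-interest units + 75% billable hours): Andrade 0.1471; Quinlan 0.1005; Orozco 0.2188; Okafor 0.2584; Tam 0.0858; Vance 0.1895.
Proportional shares: Andrade 47,517.58; Quinlan 32,464.17; Orozco 70,674.43; Okafor 83,473.72; Tam 27,714.18; Vance 61,205.92.
After rounding ($25): Andrade $47,525; Quinlan $32,475; Orozco $70,675; Okafor $83,475; Tam $27,725; Vance $61,200. Sum = $323,075.
Difference $323,050 − $323,075 = −$25 applied to largest allocation (Okafor): Okafor becomes $83,450.

Andrade: $47,525 · Quinlan: $32,475 · Orozco: $70,675 · Okafor: $83,450 · Tam: $27,725 · Vance: $61,200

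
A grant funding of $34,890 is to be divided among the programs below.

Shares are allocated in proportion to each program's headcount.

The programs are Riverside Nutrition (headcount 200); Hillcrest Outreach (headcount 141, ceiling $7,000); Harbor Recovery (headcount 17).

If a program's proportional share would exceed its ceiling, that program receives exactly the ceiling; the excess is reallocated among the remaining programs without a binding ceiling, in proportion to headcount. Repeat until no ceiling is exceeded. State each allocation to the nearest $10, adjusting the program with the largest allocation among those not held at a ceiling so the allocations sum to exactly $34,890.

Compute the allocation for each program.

Riverside Nutrition: $25,710 · Hillcrest Outreach: $7,000 · Harbor Recovery: $2,180

Total headcount = 358.
Proportional shares (ignoring caps): Riverside Nutrition 19,491.62; Hillcrest Outreach 13,741.59; Harbor Recovery 1,656.79.
Held at cap: Hillcrest Outreach ($7,000); balance $27,890 reallocated over remaining headcount 217.
Shares after redistribution: Riverside Nutrition 25,705.07 → $25,710; Harbor Recovery 2,184.93 → $2,180.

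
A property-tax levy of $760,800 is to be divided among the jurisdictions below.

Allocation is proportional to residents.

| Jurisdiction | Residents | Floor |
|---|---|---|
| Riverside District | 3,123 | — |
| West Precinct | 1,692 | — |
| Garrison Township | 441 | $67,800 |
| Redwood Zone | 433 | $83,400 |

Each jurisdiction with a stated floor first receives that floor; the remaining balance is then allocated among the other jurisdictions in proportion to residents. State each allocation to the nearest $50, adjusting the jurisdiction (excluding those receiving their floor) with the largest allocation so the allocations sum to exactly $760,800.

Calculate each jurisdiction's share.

Riverside District: $395,400 · West Precinct: $214,200 · Garrison Township: $67,800 · Redwood Zone: $83,400

Guaranteed amounts: Garrison Township $67,800; Redwood Zone $83,400. Balance $609,600.
Balance split over remaining residents 4,815: Riverside District 395,385.42 → $395,400; West Precinct 214,214.58 → $214,200.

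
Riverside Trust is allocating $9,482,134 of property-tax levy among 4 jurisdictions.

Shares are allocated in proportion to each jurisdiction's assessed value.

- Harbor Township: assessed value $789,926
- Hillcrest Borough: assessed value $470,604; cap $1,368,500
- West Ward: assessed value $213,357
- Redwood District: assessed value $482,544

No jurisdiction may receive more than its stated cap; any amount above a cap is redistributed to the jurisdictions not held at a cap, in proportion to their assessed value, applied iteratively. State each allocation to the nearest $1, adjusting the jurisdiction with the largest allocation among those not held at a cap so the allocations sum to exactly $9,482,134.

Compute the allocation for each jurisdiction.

Harbor Township: $4,313,538 | Hillcrest Borough: $1,368,500 | West Ward: $1,165,075 | Redwood District: $2,635,021

Assessed value total: 1,956,431.
Unconstrained shares: Harbor Township 3,828,493.92; Hillcrest Borough 2,280,852.32; West Ward 1,034,066.45; Redwood District 2,338,721.31.
Cap binds for Hillcrest Borough ($1,368,500); remaining pool $8,113,634 reallocated over remaining assessed value 1,485,827.
Remaining shares: Harbor Township 4,313,537.48 → $4,313,537; West Ward 1,165,075.48 → $1,165,075; Redwood District 2,635,021.04 → $2,635,021.
Rounding difference +$1 applied to Harbor Township → $4,313,538.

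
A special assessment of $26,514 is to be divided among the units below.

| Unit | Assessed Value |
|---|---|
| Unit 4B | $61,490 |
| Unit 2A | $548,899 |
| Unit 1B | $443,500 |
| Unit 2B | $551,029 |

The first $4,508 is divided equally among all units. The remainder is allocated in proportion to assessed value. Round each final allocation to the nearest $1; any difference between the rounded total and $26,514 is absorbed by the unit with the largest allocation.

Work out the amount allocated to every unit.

$4,508 shared equally gives $1,127 per unit.
Remainder $22,006 by assessed value (total 1,604,918): Unit 4B 843.13 → $843; Unit 2A 7,526.29 → $7,526; Unit 1B 6,081.10 → $6,081; Unit 2B 7,555.49 → $7,555.
Rounding difference +$1 on remainder applied to Unit 2B.
Totals: Unit 4B $1,127 + $843 = $1,970; Unit 2A $1,127 + $7,526 = $8,653; Unit 1B $1,127 + $6,081 = $7,208; Unit 2B $1,127 + $7,556 = $8,683.

Unit 4B: $1,970 | Unit 2A: $8,653 | Unit 1B: $7,208 | Unit 2B: $8,683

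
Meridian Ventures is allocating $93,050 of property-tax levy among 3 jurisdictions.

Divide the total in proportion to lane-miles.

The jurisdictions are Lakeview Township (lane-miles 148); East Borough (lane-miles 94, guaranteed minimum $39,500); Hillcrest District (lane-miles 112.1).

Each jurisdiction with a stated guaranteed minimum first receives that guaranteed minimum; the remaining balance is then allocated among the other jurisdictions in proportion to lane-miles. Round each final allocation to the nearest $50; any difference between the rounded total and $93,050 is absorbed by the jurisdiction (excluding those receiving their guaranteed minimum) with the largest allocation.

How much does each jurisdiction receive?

Guaranteed amounts: East Borough $39,500. Balance $53,550.
Balance split over remaining lane-miles 260.1: Lakeview Township 30,470.59 → $30,450; Hillcrest District 23,079.41 → $23,100.

Lakeview Township: $30,450 | East Borough: $39,500 | Hillcrest District: $23,100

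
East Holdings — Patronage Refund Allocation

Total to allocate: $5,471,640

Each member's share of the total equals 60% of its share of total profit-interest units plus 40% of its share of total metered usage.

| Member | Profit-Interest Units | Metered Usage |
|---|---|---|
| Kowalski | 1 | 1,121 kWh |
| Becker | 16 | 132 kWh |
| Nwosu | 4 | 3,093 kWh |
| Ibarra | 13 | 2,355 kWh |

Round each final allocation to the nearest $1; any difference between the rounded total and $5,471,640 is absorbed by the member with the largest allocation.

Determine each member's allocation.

Profit-interest units total 34; metered usage total 6,701.
Combined weights (60% profit-interest units + 40% metered usage): Kowalski 0.0846; Becker 0.2902; Nwosu 0.2552; Ibarra 0.3700.
Proportional shares: Kowalski 462,695.25; Becker 1,588,047.00; Nwosu 1,396,457.71; Ibarra 2,024,440.04.
Rounded to nearest $1: Kowalski $462,695; Becker $1,588,047; Nwosu $1,396,458; Ibarra $2,024,440. Sum = $5,471,640.
No rounding difference to absorb.

Kowalski: $462,695 | Becker: $1,588,047 | Nwosu: $1,396,458 | Ibarra: $2,024,440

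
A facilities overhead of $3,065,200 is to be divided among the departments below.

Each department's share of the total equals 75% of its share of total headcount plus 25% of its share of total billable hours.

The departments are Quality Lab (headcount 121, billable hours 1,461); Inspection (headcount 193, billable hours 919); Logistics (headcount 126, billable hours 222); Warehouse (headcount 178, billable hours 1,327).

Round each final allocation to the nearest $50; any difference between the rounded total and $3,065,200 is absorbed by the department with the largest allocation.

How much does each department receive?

Quality Lab: $735,050; Inspection: $897,200; Logistics: $512,000; Warehouse: $920,950

Totals — headcount 618, billable hours 3,929.
Composite weights (75% headcount + 25% billable hours): Quality Lab 0.2398; Inspection 0.2927; Logistics 0.1670; Warehouse 0.3005.
Pro-rata amounts: Quality Lab 735,057.17; Inspection 897,180.18; Logistics 512,005.96; Warehouse 920,956.69.
At nearest $50: Quality Lab $735,050; Inspection $897,200; Logistics $512,000; Warehouse $920,950. Sum = $3,065,200.
Rounded total matches; no reconciliation needed.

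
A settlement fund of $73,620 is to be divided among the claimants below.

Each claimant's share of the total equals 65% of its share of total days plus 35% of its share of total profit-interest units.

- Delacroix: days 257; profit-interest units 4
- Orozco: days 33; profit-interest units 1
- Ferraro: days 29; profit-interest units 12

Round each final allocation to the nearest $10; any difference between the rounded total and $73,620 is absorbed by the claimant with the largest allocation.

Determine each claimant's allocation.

Totals — days 319, profit-interest units 17.
Combined weights (65% days + 35% profit-interest units): Delacroix 0.6060; Orozco 0.0878; Ferraro 0.3061.
Raw shares: Delacroix 44,615.24; Orozco 6,466.02; Ferraro 22,538.74.
At nearest $10: Delacroix $44,620; Orozco $6,470; Ferraro $22,540. Sum = $73,630.
Difference $73,620 − $73,630 = −$10 applied to largest allocation (Delacroix): Delacroix becomes $44,610.

Delacroix: $44,610 | Orozco: $6,470 | Ferraro: $22,540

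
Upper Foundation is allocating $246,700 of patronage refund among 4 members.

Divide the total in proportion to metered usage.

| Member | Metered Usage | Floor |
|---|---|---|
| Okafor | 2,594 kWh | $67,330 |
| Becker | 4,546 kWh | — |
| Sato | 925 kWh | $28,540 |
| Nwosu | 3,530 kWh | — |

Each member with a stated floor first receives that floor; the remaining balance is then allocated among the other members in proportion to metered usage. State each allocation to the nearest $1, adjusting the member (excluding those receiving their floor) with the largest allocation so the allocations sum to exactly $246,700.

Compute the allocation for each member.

Minimums first: Okafor $67,330; Sato $28,540. Residual $150,830.
Residual split over remaining metered usage 8,076: Becker 84,902.57 → $84,903; Nwosu 65,927.43 → $65,927.

Okafor: $67,330 · Becker: $84,903 · Sato: $28,540 · Nwosu: $65,927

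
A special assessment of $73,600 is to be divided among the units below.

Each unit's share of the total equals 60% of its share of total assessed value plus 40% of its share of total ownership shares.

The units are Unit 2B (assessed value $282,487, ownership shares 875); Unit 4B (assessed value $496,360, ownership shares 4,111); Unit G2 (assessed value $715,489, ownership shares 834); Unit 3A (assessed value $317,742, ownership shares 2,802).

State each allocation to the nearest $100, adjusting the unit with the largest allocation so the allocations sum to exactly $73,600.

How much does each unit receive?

Unit 2B: $9,900 | Unit 4B: $26,100 | Unit G2: $20,300 | Unit 3A: $17,300

Totals — assessed value 1,812,078, ownership shares 8,622.
Combined weights (60% assessed value + 40% ownership shares): Unit 2B 0.1341; Unit 4B 0.3551; Unit G2 0.2756; Unit 3A 0.2352.
Pro-rata amounts: Unit 2B 9,871.86; Unit 4B 26,133.30; Unit G2 20,284.04; Unit 3A 17,310.80.
After rounding ($100): Unit 2B $9,900; Unit 4B $26,100; Unit G2 $20,300; Unit 3A $17,300. Sum = $73,600.
No rounding difference to absorb.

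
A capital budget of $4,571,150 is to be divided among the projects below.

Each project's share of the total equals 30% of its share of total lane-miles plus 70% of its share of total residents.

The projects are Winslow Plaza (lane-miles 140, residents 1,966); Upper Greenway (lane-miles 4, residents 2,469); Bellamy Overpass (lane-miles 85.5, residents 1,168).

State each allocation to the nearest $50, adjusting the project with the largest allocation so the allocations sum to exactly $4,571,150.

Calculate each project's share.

Lane-miles total 229.5; residents total 5,603.
Combined weights (30% lane-miles + 70% residents): Winslow Plaza 0.4286; Upper Greenway 0.3137; Bellamy Overpass 0.2577.
Raw shares: Winslow Plaza 1,959,308.96; Upper Greenway 1,433,917.24; Bellamy Overpass 1,177,923.80.
Rounded to nearest $50: Winslow Plaza $1,959,300; Upper Greenway $1,433,900; Bellamy Overpass $1,177,900. Sum = $4,571,100.
Difference $4,571,150 − $4,571,100 = +$50 applied to largest allocation (Winslow Plaza): Winslow Plaza becomes $1,959,350.

Winslow Plaza: $1,959,350 | Upper Greenway: $1,433,900 | Bellamy Overpass: $1,177,900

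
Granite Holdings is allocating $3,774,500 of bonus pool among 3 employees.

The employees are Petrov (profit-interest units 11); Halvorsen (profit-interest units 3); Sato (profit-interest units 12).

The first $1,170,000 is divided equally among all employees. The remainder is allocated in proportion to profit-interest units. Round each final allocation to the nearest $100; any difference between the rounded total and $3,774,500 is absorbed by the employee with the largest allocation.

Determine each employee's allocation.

Petrov: $1,491,900; Halvorsen: $690,500; Sato: $1,592,100

Equal tier: $1,170,000 ÷ 3 = $390,000 apiece.
Remainder $2,604,500 by profit-interest units (total 26): Petrov 1,101,903.85 → $1,101,900; Halvorsen 300,519.23 → $300,500; Sato 1,202,076.92 → $1,202,100.
Totals: Petrov $390,000 + $1,101,900 = $1,491,900; Halvorsen $390,000 + $300,500 = $690,500; Sato $390,000 + $1,202,100 = $1,592,100.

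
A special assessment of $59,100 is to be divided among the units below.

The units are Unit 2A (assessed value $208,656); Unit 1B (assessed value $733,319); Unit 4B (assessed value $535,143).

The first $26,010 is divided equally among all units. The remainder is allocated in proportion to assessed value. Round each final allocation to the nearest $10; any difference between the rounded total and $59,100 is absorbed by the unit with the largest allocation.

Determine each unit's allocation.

First tranche $26,010 split equally: $8,670 each.
Remainder $33,090 by assessed value (total 1,477,118): Unit 2A 4,674.26 → $4,670; Unit 1B 16,427.61 → $16,430; Unit 4B 11,988.13 → $11,990.
Totals: Unit 2A $8,670 + $4,670 = $13,340; Unit 1B $8,670 + $16,430 = $25,100; Unit 4B $8,670 + $11,990 = $20,660.

Unit 2A: $13,340; Unit 1B: $25,100; Unit 4B: $20,660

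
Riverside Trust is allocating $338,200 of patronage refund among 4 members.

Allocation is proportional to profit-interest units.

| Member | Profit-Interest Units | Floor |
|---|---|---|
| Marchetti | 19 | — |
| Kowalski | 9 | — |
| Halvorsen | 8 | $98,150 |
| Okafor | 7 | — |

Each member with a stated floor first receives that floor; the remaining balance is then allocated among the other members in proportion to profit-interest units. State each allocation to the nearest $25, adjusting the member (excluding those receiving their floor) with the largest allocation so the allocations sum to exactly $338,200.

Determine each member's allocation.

Guaranteed amounts: Halvorsen $98,150. Remaining pool $240,050.
Remaining pool split over remaining profit-interest units 35: Marchetti 130,312.86 → $130,325; Kowalski 61,727.14 → $61,725; Okafor 48,010.00 → $48,000.

Marchetti: $130,325; Kowalski: $61,725; Halvorsen: $98,150; Okafor: $48,000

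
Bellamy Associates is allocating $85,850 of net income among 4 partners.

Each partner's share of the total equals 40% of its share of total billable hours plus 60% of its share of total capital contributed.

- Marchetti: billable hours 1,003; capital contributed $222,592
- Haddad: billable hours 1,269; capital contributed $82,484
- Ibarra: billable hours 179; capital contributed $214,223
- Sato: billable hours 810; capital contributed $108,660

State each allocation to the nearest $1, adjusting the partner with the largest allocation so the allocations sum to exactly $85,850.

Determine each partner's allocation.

Billable hours total 3,261; capital contributed total 627,959.
Composite weights (40% billable hours + 60% capital contributed): Marchetti 0.3357; Haddad 0.2345; Ibarra 0.2266; Sato 0.2032.
Pro-rata amounts: Marchetti 28,820.80; Haddad 20,129.19; Ibarra 19,457.17; Sato 17,442.84.
Rounded to nearest $1: Marchetti $28,821; Haddad $20,129; Ibarra $19,457; Sato $17,443. Sum = $85,850.
No rounding difference to absorb.

Marchetti: $28,821; Haddad: $20,129; Ibarra: $19,457; Sato: $17,443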